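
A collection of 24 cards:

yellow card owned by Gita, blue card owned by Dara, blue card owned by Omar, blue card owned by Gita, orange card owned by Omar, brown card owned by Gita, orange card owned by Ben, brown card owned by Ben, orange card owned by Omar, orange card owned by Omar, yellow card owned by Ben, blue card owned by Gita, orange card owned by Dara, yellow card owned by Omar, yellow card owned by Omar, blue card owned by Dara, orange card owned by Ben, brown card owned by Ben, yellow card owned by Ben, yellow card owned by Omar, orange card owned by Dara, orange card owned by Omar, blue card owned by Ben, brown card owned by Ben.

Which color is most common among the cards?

orange

Counts by color: orange 8, yellow 6, blue 6, brown 4.
The maximum is 8, held uniquely by orange.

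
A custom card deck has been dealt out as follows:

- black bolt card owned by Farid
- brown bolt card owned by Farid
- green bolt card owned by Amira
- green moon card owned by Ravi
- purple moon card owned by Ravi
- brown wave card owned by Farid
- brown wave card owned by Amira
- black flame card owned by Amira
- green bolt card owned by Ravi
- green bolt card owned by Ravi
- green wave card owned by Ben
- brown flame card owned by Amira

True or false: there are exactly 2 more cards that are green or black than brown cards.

False

There are 7 cards that are green or black.
There are 4 brown cards.
The claim requires 7 − 4 (= 3) to equal 2, which does not hold.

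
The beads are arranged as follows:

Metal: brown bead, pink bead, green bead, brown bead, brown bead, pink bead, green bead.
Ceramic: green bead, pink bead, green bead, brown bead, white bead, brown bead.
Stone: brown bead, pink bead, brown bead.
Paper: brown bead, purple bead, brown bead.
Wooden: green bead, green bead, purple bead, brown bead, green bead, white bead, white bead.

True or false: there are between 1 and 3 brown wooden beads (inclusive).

True

There is 1 brown wooden bead.
The claim requires 1 ≤ 1 ≤ 3, which holds.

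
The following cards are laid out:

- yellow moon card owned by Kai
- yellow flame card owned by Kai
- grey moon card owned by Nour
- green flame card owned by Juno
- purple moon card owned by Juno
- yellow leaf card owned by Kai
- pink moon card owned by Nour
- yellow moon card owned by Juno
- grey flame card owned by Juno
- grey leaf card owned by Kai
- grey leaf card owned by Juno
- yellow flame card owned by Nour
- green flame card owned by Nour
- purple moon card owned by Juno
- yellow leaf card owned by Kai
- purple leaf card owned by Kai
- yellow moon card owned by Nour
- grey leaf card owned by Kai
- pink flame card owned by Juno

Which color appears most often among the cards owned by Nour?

Counts by color (restricted to cards owned by Nour): yellow 2, grey 1, pink 1, green 1.
The maximum is 2, held uniquely by yellow.

yellow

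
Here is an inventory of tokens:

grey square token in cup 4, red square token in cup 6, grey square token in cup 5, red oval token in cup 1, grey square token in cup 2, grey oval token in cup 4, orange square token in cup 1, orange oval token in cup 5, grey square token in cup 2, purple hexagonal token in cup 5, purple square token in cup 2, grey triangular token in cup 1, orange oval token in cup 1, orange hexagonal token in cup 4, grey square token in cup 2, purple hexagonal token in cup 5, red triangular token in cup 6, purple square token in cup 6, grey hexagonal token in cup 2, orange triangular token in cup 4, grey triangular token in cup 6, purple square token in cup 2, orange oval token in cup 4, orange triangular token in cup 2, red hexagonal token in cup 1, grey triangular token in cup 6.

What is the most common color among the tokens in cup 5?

purple

Counts by color (restricted to tokens in cup 5): purple 2, grey 1, orange 1.
The maximum is 2, held uniquely by purple.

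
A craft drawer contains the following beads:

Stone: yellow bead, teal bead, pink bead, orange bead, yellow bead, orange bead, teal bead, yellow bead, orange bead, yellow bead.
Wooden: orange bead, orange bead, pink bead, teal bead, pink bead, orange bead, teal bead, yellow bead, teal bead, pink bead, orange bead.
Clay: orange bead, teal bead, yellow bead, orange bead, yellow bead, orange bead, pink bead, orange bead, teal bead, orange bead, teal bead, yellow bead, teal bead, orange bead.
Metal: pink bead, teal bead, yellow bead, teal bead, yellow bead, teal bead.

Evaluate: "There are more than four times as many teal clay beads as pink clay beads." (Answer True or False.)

False

|teal clay beads| = 4.
|pink clay beads| = 1.
The claim requires 4 > 4 × 1 = 4, which does not hold.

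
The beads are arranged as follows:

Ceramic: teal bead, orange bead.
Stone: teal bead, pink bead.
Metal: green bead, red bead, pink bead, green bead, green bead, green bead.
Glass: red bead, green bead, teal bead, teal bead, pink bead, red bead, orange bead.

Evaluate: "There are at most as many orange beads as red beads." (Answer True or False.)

True

|orange beads| = 2.
|red beads| = 3.
The claim requires 2 ≤ 3, which holds.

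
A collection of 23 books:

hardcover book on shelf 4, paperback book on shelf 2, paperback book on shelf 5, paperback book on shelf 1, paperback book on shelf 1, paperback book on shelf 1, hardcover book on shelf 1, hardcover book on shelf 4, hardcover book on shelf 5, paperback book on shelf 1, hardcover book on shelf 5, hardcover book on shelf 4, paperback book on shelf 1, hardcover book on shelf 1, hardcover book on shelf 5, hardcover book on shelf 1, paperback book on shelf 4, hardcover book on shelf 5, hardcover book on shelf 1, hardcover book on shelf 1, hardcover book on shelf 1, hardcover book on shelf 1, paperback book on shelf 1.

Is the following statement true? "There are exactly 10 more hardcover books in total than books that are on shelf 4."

hardcover books: 14.
books on shelf 4: 4.
The claim requires 14 − 4 (= 10) to equal 10, which holds.

True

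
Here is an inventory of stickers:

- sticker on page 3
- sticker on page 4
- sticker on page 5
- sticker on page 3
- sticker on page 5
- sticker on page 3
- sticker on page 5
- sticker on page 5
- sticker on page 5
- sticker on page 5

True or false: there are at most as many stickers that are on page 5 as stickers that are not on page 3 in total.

|stickers on page 5| = 6.
|stickers that are not on page 3| = 7.
The claim requires 6 ≤ 7, which holds.

True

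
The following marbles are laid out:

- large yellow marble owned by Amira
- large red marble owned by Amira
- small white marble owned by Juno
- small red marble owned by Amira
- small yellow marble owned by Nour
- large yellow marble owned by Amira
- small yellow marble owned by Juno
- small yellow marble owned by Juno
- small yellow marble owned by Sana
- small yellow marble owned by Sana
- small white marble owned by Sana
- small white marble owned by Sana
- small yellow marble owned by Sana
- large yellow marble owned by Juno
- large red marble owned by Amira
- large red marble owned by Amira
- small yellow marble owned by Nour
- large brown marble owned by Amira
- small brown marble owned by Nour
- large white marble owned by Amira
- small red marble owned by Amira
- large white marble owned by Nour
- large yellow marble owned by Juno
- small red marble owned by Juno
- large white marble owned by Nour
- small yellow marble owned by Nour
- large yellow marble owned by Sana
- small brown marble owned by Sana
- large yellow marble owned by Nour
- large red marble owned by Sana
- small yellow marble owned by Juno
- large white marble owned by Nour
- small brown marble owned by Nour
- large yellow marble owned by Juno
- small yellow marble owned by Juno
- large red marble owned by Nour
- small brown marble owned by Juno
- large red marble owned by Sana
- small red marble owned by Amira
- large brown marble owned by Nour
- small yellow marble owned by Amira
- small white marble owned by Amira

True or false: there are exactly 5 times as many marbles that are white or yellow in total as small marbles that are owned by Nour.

False

|marbles that are white or yellow| = 26.
|small marbles owned by Nour| = 5.
The claim requires 26 = 5 × 5 = 25, which does not hold.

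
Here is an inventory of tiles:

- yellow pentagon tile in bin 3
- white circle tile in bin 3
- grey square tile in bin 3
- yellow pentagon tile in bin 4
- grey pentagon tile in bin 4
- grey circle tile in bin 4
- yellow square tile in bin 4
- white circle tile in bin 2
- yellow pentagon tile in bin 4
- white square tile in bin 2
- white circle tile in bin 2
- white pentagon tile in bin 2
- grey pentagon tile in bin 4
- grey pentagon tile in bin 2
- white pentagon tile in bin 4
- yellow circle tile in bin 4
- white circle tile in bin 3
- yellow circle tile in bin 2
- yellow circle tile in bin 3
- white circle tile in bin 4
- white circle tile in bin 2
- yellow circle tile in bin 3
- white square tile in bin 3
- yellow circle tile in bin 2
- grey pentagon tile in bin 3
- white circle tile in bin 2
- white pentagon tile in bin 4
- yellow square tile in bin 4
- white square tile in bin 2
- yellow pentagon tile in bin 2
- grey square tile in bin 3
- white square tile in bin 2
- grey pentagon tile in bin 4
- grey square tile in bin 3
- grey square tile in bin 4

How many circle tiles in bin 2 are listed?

6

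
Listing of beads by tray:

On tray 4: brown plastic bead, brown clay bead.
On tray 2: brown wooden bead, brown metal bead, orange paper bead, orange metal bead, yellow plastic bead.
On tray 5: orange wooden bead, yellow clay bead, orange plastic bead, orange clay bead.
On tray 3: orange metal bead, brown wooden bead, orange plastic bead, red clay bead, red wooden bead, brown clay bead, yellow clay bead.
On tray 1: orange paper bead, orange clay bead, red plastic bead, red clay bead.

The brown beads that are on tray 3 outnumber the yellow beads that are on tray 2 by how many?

brown beads on tray 3: 2.
yellow beads on tray 2: 1.
2 − 1 = 1.

1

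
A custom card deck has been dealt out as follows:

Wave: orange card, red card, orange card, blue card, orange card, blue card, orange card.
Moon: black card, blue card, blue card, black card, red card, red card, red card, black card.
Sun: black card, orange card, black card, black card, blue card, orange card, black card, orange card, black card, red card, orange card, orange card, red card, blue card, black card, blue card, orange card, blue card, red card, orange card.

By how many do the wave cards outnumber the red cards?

wave cards: 7.
red cards: 7.
7 − 7 = 0.

0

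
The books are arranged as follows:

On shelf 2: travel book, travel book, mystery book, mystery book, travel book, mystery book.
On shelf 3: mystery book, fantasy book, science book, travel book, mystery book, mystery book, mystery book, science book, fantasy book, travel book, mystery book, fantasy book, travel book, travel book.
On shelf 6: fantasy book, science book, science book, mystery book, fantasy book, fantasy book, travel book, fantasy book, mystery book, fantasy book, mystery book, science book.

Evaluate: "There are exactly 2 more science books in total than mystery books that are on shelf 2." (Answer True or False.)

True

There are 5 science books.
There are 3 mystery books on shelf 2.
The claim requires 5 − 3 (= 2) to equal 2, which holds.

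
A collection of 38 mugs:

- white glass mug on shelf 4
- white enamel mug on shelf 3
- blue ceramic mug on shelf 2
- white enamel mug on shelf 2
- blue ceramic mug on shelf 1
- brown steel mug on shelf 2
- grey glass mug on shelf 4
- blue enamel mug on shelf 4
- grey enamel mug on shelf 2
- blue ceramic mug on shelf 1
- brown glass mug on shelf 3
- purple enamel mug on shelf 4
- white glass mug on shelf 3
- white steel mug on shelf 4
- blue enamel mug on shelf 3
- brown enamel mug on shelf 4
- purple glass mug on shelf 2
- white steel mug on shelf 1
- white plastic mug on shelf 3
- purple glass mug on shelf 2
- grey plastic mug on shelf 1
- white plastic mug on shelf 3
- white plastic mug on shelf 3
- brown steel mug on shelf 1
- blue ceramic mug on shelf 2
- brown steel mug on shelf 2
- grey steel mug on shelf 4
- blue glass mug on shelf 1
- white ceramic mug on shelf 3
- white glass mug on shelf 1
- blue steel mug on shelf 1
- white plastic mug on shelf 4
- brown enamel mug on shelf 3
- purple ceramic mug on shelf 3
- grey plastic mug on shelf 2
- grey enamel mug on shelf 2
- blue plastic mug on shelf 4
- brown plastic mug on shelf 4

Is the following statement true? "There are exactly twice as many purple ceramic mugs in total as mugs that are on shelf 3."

There is 1 purple ceramic mug.
There are 10 mugs on shelf 3.
The claim requires 1 = 2 × 10 = 20, which does not hold.

False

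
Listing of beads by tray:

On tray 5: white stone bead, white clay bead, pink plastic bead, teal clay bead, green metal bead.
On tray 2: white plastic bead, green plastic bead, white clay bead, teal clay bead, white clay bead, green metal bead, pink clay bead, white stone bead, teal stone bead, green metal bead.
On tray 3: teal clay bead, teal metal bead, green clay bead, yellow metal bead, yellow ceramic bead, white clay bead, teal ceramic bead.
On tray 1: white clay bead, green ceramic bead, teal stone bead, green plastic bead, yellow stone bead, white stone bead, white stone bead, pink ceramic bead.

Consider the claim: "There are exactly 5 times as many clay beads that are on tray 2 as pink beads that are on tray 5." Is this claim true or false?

False

clay beads on tray 2: 4.
pink beads on tray 5: 1.
The claim requires 4 = 5 × 1 = 5, which does not hold.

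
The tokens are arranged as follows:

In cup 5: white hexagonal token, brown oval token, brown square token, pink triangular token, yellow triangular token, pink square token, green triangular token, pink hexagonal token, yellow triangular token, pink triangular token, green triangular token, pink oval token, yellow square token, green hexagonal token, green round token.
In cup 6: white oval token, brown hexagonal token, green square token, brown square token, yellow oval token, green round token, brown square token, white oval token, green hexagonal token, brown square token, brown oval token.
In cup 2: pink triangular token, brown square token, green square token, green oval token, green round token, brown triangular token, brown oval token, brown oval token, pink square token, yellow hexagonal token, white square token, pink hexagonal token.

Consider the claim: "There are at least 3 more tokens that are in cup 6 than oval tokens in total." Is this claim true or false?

False

tokens in cup 6: 11.
oval tokens: 9.
The claim requires 11 − 9 = 2 ≥ 3, which does not hold.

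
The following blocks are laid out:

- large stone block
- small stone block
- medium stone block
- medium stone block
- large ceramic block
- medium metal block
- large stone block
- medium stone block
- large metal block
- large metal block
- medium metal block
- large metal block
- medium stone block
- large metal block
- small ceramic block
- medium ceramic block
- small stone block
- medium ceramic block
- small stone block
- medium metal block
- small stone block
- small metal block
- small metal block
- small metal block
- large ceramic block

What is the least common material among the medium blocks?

Counts by material (restricted to medium blocks): stone 4, metal 3, ceramic 2.
The minimum is 2, held uniquely by ceramic.

ceramic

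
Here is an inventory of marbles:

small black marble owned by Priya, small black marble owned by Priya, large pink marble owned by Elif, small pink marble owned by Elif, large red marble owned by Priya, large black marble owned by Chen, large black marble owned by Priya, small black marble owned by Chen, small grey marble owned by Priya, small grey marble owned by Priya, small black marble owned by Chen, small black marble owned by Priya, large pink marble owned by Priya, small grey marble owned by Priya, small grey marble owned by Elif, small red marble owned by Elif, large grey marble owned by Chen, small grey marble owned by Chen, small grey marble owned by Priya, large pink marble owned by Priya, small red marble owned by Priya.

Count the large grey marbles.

1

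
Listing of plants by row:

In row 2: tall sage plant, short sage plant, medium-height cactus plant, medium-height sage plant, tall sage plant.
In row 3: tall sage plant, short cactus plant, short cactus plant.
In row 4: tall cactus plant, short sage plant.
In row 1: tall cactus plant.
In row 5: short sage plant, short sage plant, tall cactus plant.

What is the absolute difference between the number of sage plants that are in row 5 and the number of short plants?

4

sage plants in row 5: 2. short plants: 6.
|2 − 6| = 6 − 2 = 4.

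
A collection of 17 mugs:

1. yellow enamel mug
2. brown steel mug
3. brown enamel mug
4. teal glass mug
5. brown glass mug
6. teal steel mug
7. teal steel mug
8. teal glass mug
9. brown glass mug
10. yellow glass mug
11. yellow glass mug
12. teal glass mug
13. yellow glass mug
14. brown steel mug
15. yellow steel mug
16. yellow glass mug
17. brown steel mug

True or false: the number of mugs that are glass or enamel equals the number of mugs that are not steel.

mugs that are glass or enamel: 11.
mugs that are not steel: 11.
The claim requires 11 = 11, which holds.

True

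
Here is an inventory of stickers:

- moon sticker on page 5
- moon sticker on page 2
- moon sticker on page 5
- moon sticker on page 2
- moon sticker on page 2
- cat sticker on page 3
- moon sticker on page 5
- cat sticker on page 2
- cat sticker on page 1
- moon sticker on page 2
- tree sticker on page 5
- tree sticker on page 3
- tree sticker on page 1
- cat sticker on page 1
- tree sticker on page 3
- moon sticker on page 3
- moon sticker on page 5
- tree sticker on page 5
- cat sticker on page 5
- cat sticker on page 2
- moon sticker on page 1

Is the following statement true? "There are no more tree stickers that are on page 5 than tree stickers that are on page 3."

True

There are 2 tree stickers on page 5.
There are 2 tree stickers on page 3.
The claim requires 2 ≤ 2, which holds.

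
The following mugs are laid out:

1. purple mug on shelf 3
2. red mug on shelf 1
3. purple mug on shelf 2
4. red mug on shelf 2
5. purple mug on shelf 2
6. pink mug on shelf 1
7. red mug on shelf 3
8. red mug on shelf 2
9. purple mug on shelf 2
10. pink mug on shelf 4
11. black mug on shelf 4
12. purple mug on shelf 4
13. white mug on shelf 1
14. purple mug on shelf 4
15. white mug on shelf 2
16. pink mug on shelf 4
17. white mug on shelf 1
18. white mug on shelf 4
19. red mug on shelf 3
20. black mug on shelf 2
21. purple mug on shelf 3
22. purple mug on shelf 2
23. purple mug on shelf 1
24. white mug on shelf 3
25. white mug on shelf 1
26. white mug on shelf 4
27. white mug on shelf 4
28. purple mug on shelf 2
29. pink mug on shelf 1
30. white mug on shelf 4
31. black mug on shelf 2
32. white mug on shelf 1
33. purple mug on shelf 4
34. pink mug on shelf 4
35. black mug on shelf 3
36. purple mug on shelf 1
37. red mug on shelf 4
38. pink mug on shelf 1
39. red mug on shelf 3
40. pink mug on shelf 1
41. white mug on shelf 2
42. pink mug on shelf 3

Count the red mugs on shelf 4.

1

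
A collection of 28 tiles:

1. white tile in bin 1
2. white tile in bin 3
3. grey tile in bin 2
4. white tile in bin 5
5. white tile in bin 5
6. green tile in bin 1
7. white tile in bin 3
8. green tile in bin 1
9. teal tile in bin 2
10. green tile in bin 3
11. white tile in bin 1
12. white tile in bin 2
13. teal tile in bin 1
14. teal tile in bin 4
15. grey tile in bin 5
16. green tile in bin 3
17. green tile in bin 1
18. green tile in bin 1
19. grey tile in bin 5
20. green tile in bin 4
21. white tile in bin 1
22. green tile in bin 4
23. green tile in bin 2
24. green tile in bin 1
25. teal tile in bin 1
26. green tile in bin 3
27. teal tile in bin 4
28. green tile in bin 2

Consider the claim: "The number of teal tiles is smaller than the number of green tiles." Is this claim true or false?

|teal tiles| = 5.
|green tiles| = 12.
The claim requires 5 < 12, which holds.

True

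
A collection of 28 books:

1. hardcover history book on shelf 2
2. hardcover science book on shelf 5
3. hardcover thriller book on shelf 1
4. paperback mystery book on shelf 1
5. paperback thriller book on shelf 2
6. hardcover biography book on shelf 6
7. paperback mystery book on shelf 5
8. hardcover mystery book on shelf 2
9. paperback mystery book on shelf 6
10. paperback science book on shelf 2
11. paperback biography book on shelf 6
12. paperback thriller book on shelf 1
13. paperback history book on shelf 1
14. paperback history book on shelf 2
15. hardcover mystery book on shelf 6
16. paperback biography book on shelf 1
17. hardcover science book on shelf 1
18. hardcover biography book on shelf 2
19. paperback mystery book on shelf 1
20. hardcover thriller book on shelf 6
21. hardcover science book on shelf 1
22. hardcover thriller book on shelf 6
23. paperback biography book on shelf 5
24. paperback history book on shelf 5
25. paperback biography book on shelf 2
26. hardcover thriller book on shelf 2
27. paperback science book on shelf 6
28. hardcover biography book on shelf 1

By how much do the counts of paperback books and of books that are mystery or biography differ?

paperback books: 15. books that are mystery or biography: 13.
|15 − 13| = 15 − 13 = 2.

2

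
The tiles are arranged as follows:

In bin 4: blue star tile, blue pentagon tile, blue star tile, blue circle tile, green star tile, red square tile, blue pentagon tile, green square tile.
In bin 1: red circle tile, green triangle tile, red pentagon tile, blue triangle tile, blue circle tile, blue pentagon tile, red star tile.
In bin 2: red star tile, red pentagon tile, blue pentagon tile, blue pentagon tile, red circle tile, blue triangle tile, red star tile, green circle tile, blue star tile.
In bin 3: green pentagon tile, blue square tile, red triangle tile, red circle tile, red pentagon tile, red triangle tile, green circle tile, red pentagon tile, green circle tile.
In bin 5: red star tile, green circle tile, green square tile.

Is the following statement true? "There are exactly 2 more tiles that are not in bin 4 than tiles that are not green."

False

|tiles that are not in bin 4| = 28.
|tiles that are not green| = 27.
The claim requires 28 − 27 (= 1) to equal 2, which does not hold.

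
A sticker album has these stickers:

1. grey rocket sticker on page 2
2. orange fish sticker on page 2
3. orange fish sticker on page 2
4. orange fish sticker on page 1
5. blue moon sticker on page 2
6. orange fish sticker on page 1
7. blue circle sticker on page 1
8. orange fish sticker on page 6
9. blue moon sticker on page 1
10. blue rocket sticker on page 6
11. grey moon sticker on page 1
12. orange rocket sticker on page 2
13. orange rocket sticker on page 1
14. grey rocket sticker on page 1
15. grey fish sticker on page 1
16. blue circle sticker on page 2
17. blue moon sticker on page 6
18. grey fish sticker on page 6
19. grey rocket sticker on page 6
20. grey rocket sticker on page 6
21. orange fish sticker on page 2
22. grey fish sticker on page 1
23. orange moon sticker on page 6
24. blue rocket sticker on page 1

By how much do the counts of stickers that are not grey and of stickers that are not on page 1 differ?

stickers that are not grey: 16. stickers that are not on page 1: 14.
|16 − 14| = 16 − 14 = 2.

2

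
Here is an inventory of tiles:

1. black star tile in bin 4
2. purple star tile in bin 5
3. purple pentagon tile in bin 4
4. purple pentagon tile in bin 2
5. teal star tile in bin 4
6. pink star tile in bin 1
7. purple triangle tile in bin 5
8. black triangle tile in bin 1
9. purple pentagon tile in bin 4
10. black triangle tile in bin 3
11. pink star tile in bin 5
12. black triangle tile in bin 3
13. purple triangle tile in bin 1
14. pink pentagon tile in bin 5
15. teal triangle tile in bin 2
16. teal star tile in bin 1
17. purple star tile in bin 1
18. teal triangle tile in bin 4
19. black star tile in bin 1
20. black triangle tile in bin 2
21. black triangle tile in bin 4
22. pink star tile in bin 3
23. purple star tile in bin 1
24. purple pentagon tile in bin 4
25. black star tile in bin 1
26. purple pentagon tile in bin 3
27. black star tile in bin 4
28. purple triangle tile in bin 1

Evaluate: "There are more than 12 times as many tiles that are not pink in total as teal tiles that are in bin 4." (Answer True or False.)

There are 24 tiles that are not pink.
There are 2 teal tiles in bin 4.
The claim requires 24 > 12 × 2 = 24, which does not hold.

False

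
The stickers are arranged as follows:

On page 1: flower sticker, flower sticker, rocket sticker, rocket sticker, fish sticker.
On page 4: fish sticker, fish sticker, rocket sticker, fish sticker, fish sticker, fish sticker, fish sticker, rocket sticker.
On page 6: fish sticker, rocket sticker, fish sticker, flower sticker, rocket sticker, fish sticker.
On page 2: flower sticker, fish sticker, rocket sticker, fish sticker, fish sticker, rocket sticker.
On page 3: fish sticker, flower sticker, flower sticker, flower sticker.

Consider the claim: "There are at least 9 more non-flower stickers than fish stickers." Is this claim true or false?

False

|non-flower stickers| = 22.
|fish stickers| = 14.
The claim requires 22 − 14 = 8 ≥ 9, which does not hold.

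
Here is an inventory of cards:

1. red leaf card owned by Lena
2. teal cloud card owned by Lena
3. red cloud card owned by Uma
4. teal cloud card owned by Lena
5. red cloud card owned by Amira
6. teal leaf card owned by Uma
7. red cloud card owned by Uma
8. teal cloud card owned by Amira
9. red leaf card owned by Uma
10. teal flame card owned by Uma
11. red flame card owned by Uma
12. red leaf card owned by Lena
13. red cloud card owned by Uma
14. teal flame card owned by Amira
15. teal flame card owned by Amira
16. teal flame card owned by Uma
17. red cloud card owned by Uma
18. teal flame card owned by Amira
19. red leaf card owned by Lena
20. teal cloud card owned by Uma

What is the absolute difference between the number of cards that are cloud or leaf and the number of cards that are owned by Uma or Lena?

1

cards that are cloud or leaf: 14. cards owned by Uma or Lena: 15.
|14 − 15| = 15 − 14 = 1.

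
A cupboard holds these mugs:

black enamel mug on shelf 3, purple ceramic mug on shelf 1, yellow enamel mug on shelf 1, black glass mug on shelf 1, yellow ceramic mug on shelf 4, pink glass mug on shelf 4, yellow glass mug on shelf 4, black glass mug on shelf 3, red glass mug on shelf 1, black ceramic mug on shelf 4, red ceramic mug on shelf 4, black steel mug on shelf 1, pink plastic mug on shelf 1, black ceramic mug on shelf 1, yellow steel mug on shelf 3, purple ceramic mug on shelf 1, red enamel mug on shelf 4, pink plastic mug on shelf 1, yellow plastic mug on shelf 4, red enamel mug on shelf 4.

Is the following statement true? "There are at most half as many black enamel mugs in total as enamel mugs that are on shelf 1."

False

There is 1 black enamel mug.
There is 1 enamel mug on shelf 1.
The claim requires 2 × 1 = 2 ≤ 1, which does not hold.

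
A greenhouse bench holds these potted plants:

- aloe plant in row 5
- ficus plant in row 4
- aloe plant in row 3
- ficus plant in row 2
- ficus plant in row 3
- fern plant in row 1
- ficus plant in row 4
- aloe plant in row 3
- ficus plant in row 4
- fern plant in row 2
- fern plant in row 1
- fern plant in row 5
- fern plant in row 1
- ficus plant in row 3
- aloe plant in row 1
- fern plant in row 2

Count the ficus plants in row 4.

3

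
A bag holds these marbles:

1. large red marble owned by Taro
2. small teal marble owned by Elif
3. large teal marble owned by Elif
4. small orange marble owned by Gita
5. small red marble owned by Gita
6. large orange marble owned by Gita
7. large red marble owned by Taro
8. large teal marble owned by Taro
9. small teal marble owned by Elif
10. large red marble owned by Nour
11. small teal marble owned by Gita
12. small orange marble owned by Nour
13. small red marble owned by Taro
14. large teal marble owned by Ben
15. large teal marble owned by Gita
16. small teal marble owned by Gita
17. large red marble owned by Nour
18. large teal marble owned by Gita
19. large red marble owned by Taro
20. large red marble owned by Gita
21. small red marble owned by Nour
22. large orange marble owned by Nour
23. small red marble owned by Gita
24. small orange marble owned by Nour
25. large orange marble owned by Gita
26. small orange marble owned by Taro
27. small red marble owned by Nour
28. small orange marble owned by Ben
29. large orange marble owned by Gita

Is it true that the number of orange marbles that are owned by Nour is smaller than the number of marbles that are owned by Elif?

False

|orange marbles owned by Nour| = 3.
|marbles owned by Elif| = 3.
The claim requires 3 < 3, which does not hold.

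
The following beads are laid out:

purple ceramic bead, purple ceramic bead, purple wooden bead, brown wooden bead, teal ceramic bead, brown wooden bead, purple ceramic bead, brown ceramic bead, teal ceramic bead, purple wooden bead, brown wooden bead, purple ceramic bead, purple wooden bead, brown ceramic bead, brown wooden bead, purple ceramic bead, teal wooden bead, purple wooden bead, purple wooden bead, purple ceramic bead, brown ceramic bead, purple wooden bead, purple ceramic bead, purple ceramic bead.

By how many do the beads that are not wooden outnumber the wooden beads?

2

beads that are not wooden: 13.
wooden beads: 11.
13 − 11 = 2.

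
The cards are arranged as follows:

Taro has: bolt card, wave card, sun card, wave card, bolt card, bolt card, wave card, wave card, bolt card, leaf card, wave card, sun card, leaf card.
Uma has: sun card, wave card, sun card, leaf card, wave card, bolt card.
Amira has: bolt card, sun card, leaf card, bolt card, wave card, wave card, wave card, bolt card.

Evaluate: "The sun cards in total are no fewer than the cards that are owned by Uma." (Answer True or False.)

False

|sun cards| = 5.
|cards owned by Uma| = 6.
The claim requires 5 ≥ 6, which does not hold.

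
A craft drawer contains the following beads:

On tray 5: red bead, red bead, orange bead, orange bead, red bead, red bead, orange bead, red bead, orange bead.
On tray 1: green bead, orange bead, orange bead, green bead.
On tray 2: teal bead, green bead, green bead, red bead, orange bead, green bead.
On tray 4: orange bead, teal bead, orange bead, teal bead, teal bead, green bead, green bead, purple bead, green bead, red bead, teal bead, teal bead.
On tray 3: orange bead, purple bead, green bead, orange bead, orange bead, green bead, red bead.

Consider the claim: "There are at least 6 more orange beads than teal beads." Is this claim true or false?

There are 12 orange beads.
There are 6 teal beads.
The claim requires 12 − 6 = 6 ≥ 6, which holds.

True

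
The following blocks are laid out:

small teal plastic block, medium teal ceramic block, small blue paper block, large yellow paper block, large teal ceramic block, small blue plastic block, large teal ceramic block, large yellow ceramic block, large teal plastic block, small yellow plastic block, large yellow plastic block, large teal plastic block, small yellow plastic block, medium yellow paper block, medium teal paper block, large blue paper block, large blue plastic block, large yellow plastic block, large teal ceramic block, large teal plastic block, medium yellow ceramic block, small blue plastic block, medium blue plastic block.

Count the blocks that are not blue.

17

Total blocks: 23; with the excluded value: 6; remaining 23 − 6 = 17.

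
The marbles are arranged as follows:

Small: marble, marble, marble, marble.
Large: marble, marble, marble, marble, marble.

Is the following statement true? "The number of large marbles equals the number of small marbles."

False

large marbles: 5.
small marbles: 4.
The claim requires 5 = 4, which does not hold.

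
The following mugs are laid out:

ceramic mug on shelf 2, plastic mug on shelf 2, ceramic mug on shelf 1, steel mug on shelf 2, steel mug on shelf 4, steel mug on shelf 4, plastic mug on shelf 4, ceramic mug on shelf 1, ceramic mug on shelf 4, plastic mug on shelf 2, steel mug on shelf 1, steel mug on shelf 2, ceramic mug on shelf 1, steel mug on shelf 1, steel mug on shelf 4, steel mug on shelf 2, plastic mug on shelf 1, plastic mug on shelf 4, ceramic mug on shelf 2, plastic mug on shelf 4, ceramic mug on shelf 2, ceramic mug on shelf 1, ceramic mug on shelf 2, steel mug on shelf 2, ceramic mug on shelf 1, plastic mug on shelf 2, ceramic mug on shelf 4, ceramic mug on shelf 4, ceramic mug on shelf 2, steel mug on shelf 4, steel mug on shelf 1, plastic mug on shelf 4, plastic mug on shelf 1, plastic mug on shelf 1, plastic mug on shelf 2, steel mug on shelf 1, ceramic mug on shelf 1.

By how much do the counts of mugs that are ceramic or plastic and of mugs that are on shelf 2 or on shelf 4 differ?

mugs that are ceramic or plastic: 25. mugs on shelf 2 or on shelf 4: 24.
|25 − 24| = 25 − 24 = 1.

1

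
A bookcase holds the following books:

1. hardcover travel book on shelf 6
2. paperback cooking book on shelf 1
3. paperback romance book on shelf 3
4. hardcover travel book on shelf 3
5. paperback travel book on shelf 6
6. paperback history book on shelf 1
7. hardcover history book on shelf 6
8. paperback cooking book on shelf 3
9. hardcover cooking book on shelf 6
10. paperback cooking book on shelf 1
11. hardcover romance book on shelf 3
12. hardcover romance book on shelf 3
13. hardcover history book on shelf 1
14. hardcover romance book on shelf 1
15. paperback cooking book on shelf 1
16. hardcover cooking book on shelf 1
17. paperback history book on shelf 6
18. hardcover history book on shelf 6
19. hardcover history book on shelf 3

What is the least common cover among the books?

paperback

Counts by cover: hardcover 11, paperback 8.
The minimum is 8, held uniquely by paperback.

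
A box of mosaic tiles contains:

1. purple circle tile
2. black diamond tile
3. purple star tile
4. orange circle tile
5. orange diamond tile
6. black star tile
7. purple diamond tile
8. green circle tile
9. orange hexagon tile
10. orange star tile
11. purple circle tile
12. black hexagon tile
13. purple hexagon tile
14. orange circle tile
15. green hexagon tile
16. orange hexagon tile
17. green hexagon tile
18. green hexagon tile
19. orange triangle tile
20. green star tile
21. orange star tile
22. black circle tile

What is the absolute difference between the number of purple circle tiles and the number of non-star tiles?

15

purple circle tiles: 2. non-star tiles: 17.
|2 − 17| = 17 − 2 = 15.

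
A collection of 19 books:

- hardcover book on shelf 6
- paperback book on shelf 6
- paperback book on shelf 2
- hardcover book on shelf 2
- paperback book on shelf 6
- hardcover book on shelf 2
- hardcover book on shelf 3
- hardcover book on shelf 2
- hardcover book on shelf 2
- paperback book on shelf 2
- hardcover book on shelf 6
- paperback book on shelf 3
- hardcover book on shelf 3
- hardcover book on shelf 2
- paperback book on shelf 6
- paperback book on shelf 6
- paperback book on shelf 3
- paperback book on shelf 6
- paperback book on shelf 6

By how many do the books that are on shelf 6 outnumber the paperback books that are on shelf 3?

6

books on shelf 6: 8.
paperback books on shelf 3: 2.
8 − 2 = 6.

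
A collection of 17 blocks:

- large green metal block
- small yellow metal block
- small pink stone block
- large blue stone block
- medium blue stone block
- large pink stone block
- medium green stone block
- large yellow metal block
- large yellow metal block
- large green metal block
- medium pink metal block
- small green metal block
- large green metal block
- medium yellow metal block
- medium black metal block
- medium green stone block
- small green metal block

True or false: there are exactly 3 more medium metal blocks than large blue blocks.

False

medium metal blocks: 3.
large blue blocks: 1.
The claim requires 3 − 1 (= 2) to equal 3, which does not hold.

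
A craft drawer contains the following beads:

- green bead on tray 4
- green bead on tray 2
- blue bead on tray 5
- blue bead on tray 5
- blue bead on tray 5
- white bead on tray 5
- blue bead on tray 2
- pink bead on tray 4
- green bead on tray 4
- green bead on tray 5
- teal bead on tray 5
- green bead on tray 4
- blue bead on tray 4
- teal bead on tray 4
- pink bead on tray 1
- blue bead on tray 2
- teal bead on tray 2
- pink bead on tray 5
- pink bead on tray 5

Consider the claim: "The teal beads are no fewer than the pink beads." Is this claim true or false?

False

|teal beads| = 3.
|pink beads| = 4.
The claim requires 3 ≥ 4, which does not hold.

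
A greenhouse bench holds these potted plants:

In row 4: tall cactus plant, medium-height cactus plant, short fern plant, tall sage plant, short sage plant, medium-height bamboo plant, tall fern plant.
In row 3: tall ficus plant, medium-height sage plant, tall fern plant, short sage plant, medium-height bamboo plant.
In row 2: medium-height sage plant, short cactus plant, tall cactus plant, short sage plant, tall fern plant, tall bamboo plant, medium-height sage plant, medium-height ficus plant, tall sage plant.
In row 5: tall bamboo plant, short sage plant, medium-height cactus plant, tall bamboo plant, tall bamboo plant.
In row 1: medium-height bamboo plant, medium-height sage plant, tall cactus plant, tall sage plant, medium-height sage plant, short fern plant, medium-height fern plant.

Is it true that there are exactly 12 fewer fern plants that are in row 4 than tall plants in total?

|fern plants in row 4| = 2.
|tall plants| = 14.
The claim requires 14 − 2 (= 12) to equal 12, which holds.

True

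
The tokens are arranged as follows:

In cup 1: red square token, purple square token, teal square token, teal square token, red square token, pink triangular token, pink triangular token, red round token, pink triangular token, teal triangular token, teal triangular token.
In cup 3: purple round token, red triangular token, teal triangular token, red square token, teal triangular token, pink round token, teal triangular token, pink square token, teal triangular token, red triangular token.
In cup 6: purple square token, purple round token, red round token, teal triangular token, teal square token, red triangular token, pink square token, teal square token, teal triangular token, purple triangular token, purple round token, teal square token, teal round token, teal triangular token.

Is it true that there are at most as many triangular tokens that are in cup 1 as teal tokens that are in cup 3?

False

There are 5 triangular tokens in cup 1.
There are 4 teal tokens in cup 3.
The claim requires 5 ≤ 4, which does not hold.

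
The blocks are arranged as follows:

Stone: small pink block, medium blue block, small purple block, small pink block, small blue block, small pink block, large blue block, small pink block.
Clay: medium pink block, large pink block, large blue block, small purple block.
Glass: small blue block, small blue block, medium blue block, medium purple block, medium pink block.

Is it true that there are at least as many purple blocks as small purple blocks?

|purple blocks| = 3.
|small purple blocks| = 2.
The claim requires 3 ≥ 2, which holds.

True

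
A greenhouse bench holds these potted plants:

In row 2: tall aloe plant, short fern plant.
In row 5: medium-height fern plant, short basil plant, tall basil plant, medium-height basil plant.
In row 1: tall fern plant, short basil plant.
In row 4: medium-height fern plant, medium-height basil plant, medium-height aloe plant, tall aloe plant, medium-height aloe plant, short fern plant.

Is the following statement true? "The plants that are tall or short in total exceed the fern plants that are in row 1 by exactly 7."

True

There are 8 plants that are tall or short.
There is 1 fern plant in row 1.
The claim requires 8 − 1 (= 7) to equal 7, which holds.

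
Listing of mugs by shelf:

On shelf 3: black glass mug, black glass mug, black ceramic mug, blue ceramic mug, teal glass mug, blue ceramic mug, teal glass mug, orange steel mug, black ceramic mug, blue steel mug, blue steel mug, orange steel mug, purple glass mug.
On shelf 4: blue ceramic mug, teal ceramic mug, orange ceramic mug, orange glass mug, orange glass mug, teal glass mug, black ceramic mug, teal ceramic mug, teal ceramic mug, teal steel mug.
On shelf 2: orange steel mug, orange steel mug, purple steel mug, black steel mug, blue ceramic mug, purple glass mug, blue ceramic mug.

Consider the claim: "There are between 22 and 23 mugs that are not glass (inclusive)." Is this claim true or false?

False

|mugs that are not glass| = 21.
The claim requires 22 ≤ 21 ≤ 23, which does not hold.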